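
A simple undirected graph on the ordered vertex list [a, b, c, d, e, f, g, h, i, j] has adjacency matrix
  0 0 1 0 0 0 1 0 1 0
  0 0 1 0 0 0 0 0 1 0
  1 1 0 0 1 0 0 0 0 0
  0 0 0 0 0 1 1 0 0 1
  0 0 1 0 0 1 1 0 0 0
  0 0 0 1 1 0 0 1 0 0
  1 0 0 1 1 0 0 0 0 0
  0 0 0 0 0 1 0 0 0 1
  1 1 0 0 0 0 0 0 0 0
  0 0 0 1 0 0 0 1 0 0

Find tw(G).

2

A width-2 tree decomposition is:
Bags: B1 = {d, h, j}  B2 = {d, f, h}  B3 = {d, f, g}  B4 = {e, f, g}  B5 = {a, e, g}  B6 = {a, c, e}  B7 = {a, c, i}  B8 = {b, c, i}
Tree: B1–B2, B2–B3, B3–B4, B4–B5, B5–B6, B6–B7, B7–B8
Every bag has size at most 3, so the width is 3 − 1 = 2 and tw(G) ≤ 2. Since j–h–f–d–j is a cycle in G, G is not acyclic. Forests are exactly the graphs of treewidth ≤ 1, so tw(G) ≥ 2. The upper and lower bounds meet at 2, so that is the treewidth.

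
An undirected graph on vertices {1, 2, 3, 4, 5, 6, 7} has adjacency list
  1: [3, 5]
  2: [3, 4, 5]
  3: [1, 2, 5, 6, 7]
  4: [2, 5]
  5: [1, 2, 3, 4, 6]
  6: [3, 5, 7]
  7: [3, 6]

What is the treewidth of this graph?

A width-2 tree decomposition is:
Bags: B1 = {3, 5, 6}  B2 = {2, 3, 5}  B3 = {1, 3, 5}  B4 = {3, 6, 7}  B5 = {2, 4, 5}
Tree: B1–B2, B2–B3, B1–B4, B2–B5
The largest bag has 3 vertices, giving width 2; this decomposition certifies tw(G) ≤ 2. Conversely, {1, 3, 5} is a clique of size 3, and the vertices of any clique must share a bag in every tree decomposition; so some bag has ≥ 3 vertices and tw(G) ≥ 2. The upper and lower bounds meet at 2, so that is the treewidth.

2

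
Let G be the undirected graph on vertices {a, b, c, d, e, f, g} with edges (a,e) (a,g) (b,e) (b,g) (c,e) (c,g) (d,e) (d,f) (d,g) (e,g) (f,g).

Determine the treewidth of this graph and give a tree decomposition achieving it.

Treewidth 2.
Bags: B1 = {d, e, g}  B2 = {c, e, g}  B3 = {a, e, g}  B4 = {d, f, g}  B5 = {b, e, g}
Tree: B1–B2, B2–B3, B1–B4, B2–B5

Every bag has size at most 3, so the width is 3 − 1 = 2 and tw(G) ≤ 2. Conversely, {d, e, g} is a clique of size 3, and the vertices of any clique must share a bag in every tree decomposition; so some bag has ≥ 3 vertices and tw(G) ≥ 2. Therefore the treewidth is 2.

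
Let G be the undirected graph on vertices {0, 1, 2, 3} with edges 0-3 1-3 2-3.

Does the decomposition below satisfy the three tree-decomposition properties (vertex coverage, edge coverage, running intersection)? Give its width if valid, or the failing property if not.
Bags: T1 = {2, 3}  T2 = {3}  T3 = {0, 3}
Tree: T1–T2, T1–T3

No — vertex 1 appears in no bag.

A tree decomposition must satisfy three properties: every vertex lies in some bag; for every edge, both endpoints lie together in some bag; and for every vertex, the bags containing it form a connected subtree. Here vertex 1 appears in no bag, so the decomposition is invalid.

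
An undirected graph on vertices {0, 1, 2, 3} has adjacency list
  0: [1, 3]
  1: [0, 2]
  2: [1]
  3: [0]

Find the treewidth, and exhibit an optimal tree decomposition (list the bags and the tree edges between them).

Each bag holds 2 vertices, so the decomposition has width 1, which upper-bounds the treewidth. Since G has at least one edge (e.g. 2–1), it is not an edgeless graph, so tw(G) ≥ 1. Therefore the treewidth is 1.

Treewidth 1.
One such decomposition:
Bags: B1 = {1, 2}  B2 = {0, 1}  B3 = {0, 3}
Tree: B1–B2, B2–B3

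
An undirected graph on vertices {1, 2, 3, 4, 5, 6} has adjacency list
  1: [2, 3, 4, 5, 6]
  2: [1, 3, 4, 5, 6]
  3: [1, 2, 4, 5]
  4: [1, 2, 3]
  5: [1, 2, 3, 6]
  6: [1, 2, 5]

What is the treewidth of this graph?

3

A width-3 tree decomposition is:
Bags: B1 = {1, 2, 3, 4}  B2 = {1, 2, 3, 5}  B3 = {1, 2, 5, 6}
Tree: B1–B2, B2–B3
The largest bag has 4 vertices, giving width 3; this decomposition certifies tw(G) ≤ 3. For the lower bound, the 4 vertices {1, 2, 3, 4} are pairwise adjacent, and any tree decomposition puts a clique entirely inside one bag — forcing width ≥ 3. The upper and lower bounds meet at 3, so that is the treewidth.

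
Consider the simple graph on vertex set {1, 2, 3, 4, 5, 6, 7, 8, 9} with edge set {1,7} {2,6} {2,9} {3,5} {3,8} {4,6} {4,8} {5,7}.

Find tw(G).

1

A width-1 tree decomposition is:
Bags: B1 = {2, 9}  B2 = {2, 6}  B3 = {4, 6}  B4 = {4, 8}  B5 = {3, 8}  B6 = {3, 5}  B7 = {5, 7}  B8 = {1, 7}
Tree: B1–B2, B2–B3, B3–B4, B4–B5, B5–B6, B6–B7, B7–B8
Every bag has size at most 2, so the width is 2 − 1 = 1 and tw(G) ≤ 1. Since G has at least one edge (e.g. 9–2), it is not an edgeless graph, so tw(G) ≥ 1. Combining the bounds, tw(G) = 1.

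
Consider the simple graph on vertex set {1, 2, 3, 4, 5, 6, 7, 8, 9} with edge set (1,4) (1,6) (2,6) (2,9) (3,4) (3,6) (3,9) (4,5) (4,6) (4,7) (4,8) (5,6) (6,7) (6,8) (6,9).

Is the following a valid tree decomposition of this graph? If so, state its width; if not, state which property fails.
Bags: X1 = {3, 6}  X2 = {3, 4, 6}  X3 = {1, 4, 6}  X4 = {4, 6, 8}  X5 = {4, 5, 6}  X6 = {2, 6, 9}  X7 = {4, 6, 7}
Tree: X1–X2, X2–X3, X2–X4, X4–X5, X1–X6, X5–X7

No — edge (9,3) lies in no bag.

A tree decomposition must satisfy three properties: every vertex lies in some bag; for every edge, both endpoints lie together in some bag; and for every vertex, the bags containing it form a connected subtree. Here edge (9,3) lies in no bag, so the decomposition is invalid.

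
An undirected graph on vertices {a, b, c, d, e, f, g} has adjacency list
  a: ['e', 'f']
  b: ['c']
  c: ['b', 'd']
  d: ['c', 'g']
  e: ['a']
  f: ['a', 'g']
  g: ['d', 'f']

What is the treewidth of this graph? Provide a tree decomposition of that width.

The largest bag has 2 vertices, giving width 1; this decomposition certifies tw(G) ≤ 1. Since G has at least one edge (e.g. b–c), it is not an edgeless graph, so tw(G) ≥ 1. Therefore the treewidth is 1.

Treewidth 1.
One optimal decomposition is:
Bags: B1 = {b, c}  B2 = {c, d}  B3 = {d, g}  B4 = {f, g}  B5 = {a, f}  B6 = {a, e}
Tree: B1–B2, B2–B3, B3–B4, B4–B5, B5–B6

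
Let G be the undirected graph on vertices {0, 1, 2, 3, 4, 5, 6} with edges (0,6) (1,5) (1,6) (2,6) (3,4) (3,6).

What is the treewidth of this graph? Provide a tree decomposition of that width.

Every bag has size at most 2, so the width is 2 − 1 = 1 and tw(G) ≤ 1. G has an edge, so its treewidth is at least 1. Therefore the treewidth is 1.

Treewidth 1.
One such decomposition:
Bags: B1 = {1, 6}  B2 = {2, 6}  B3 = {1, 5}  B4 = {3, 6}  B5 = {0, 6}  B6 = {3, 4}
Tree: B1–B2, B1–B3, B2–B4, B4–B5, B4–B6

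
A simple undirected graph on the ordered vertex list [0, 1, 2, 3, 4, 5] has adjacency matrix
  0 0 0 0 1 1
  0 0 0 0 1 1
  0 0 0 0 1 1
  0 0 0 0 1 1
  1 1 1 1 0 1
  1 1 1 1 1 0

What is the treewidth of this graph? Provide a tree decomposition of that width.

Treewidth 2.
One optimal decomposition is:
Bags: B1 = {3, 4, 5}  B2 = {2, 4, 5}  B3 = {1, 4, 5}  B4 = {0, 4, 5}
Tree: B1–B2, B1–B3, B2–B4

Every bag has size at most 3, so the width is 3 − 1 = 2 and tw(G) ≤ 2. On the other hand G contains the 3-clique {0, 4, 5}. A clique must lie in a single bag of any decomposition, so no decomposition can have width below 2. Hence tw(G) = 2 exactly.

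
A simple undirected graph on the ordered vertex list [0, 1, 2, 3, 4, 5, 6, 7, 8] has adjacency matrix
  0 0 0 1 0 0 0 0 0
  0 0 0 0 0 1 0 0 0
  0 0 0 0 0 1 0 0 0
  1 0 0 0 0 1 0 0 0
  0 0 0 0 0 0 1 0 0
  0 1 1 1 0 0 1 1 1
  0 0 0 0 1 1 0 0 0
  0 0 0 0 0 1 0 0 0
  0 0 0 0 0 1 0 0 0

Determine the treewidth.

1

A width-1 tree decomposition is:
Bags: B1 = {2, 5}  B2 = {5, 8}  B3 = {3, 5}  B4 = {0, 3}  B5 = {5, 7}  B6 = {1, 5}  B7 = {5, 6}  B8 = {4, 6}
Tree: B1–B2, B1–B3, B3–B4, B2–B5, B5–B6, B6–B7, B7–B8
The largest bag has 2 vertices, giving width 1; this decomposition certifies tw(G) ≤ 1. G has an edge, so its treewidth is at least 1. Therefore the treewidth is 1.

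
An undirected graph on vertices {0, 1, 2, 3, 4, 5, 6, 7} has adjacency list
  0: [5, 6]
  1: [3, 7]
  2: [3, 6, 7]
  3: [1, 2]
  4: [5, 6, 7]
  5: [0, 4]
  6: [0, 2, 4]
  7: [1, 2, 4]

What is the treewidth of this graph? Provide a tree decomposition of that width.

The largest bag has 3 vertices, giving width 2; this decomposition certifies tw(G) ≤ 2. Since 3–1–7–2–3 is a cycle in G, G is not acyclic. Forests are exactly the graphs of treewidth ≤ 1, so tw(G) ≥ 2. The upper and lower bounds meet at 2, so that is the treewidth.

Treewidth 2.
One optimal decomposition is:
Bags: B1 = {1, 2, 3}  B2 = {1, 2, 7}  B3 = {2, 6, 7}  B4 = {4, 6, 7}  B5 = {0, 4, 6}  B6 = {0, 4, 5}
Tree: B1–B2, B2–B3, B3–B4, B4–B5, B5–B6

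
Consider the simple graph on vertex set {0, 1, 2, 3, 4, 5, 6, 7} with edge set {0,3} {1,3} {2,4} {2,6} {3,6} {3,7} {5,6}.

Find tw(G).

1

A width-1 tree decomposition is:
Bags: B1 = {2, 6}  B2 = {2, 4}  B3 = {3, 6}  B4 = {0, 3}  B5 = {3, 7}  B6 = {5, 6}  B7 = {1, 3}
Tree: B1–B2, B1–B3, B3–B4, B4–B5, B1–B6, B3–B7
Each bag holds 2 vertices, so the decomposition has width 1, which upper-bounds the treewidth. Any graph with an edge has treewidth ≥ 1, and G has the edge 6–2. Therefore the treewidth is 1.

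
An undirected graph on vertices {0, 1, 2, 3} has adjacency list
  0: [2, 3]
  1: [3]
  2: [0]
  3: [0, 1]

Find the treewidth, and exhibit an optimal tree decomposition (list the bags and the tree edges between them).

Treewidth 1.
One optimal decomposition is:
Bags: B1 = {0, 2}  B2 = {0, 3}  B3 = {1, 3}
Tree: B1–B2, B2–B3

The largest bag has 2 vertices, giving width 1; this decomposition certifies tw(G) ≤ 1. Since G has at least one edge (e.g. 2–0), it is not an edgeless graph, so tw(G) ≥ 1. Therefore the treewidth is 1.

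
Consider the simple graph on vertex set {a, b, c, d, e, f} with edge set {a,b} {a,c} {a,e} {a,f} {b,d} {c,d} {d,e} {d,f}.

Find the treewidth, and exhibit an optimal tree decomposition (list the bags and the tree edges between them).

Treewidth 2.
Bags: B1 = {a, d, f}  B2 = {a, c, d}  B3 = {a, d, e}  B4 = {a, b, d}
Tree: B1–B2, B2–B3, B3–B4

Every bag has size at most 3, so the width is 3 − 1 = 2 and tw(G) ≤ 2. Since a–f–d–c–a is a cycle in G, G is not acyclic. Forests are exactly the graphs of treewidth ≤ 1, so tw(G) ≥ 2. Therefore the treewidth is 2.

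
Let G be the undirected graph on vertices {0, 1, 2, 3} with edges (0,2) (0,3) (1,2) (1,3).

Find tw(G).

2

A width-2 tree decomposition is:
Bags: B1 = {0, 2, 3}  B2 = {1, 2, 3}
Tree: B1–B2
Every bag has size at most 3, so the width is 3 − 1 = 2 and tw(G) ≤ 2. For the lower bound, G contains the cycle 3–0–2–1–3, so G is not a forest; only forests have treewidth ≤ 1, hence tw(G) ≥ 2. Combining the bounds, tw(G) = 2.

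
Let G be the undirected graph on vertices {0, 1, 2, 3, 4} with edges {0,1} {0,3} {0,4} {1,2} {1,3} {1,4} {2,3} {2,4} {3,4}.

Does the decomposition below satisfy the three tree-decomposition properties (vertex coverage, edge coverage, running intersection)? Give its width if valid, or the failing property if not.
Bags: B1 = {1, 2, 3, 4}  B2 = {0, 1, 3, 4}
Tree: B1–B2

Yes; width 3.

Every vertex of G appears in some bag (union = {0, 1, 2, 3, 4}); every edge is covered by a bag; and for each vertex v the set of bags containing v is connected in the bag tree. The decomposition is therefore valid. The largest bag has 4 vertices, so the width is 3.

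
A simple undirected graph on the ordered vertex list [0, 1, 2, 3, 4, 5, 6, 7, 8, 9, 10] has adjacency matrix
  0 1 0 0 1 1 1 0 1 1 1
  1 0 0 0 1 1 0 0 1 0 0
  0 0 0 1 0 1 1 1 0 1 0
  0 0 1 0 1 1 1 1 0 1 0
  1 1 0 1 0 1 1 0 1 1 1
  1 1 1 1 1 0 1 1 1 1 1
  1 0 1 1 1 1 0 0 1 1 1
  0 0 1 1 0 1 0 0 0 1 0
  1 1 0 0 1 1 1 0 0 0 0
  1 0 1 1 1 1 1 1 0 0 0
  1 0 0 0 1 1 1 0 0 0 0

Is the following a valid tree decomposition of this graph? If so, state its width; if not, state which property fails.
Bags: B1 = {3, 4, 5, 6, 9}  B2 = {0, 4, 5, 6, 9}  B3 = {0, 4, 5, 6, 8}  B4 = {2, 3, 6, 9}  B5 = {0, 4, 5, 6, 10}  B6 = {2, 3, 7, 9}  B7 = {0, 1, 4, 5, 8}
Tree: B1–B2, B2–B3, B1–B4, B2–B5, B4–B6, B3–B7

A tree decomposition must satisfy three properties: every vertex lies in some bag; for every edge, both endpoints lie together in some bag; and for every vertex, the bags containing it form a connected subtree. Here edge (5,2) lies in no bag, so the decomposition is invalid.

No — edge (5,2) lies in no bag.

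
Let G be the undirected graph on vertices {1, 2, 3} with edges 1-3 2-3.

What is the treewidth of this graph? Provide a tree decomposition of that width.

Each bag holds 2 vertices, so the decomposition has width 1, which upper-bounds the treewidth. G has an edge, so its treewidth is at least 1. The upper and lower bounds meet at 1, so that is the treewidth.

Treewidth 1.
Bags: B1 = {1, 3}  B2 = {2, 3}
Tree: B1–B2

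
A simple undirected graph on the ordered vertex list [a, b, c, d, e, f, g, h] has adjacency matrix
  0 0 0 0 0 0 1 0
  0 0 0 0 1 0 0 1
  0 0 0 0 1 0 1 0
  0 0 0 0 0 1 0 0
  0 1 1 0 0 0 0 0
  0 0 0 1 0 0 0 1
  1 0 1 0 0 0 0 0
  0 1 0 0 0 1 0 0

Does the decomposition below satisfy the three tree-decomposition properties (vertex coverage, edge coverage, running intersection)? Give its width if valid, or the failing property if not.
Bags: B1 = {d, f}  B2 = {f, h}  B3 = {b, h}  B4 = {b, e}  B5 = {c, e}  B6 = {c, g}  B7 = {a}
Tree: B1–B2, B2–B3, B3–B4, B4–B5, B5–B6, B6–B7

No — edge (g,a) lies in no bag.

A tree decomposition must satisfy three properties: every vertex lies in some bag; for every edge, both endpoints lie together in some bag; and for every vertex, the bags containing it form a connected subtree. Here edge (g,a) lies in no bag, so the decomposition is invalid.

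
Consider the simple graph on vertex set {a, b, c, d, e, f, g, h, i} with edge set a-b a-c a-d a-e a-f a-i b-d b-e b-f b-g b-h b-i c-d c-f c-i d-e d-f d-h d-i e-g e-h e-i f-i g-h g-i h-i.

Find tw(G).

A width-4 tree decomposition is:
Bags: B1 = {b, d, e, h, i}  B2 = {a, b, d, e, i}  B3 = {a, b, d, f, i}  B4 = {a, c, d, f, i}  B5 = {b, e, g, h, i}
Tree: B1–B2, B2–B3, B3–B4, B1–B5
Every bag has size at most 5, so the width is 5 − 1 = 4 and tw(G) ≤ 4. Conversely, {a, c, d, f, i} is a clique of size 5, and the vertices of any clique must share a bag in every tree decomposition; so some bag has ≥ 5 vertices and tw(G) ≥ 4. Therefore the treewidth is 4.

4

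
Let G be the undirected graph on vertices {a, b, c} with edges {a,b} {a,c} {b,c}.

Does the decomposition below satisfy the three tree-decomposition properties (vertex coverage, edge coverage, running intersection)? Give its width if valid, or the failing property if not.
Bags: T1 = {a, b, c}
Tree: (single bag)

Vertex coverage: the bags together contain {a, b, c}, the full vertex set. Edge coverage: each edge of G has both endpoints in at least one bag. Running intersection: for every vertex, the bags containing it form a connected subtree. All three properties hold, so this is a valid tree decomposition of width max|bag| − 1 = 2, and hence tw(G) ≤ 2.

Yes; width 2.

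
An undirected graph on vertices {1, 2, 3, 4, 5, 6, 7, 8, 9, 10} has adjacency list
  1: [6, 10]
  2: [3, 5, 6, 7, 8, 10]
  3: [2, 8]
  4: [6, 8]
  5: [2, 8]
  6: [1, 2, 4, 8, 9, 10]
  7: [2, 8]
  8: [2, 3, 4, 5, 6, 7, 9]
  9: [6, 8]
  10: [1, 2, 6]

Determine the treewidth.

2

A width-2 tree decomposition is:
Bags: B1 = {2, 6, 8}  B2 = {2, 6, 10}  B3 = {2, 7, 8}  B4 = {6, 8, 9}  B5 = {2, 3, 8}  B6 = {1, 6, 10}  B7 = {2, 5, 8}  B8 = {4, 6, 8}
Tree: B1–B2, B1–B3, B1–B4, B1–B5, B2–B6, B3–B7, B1–B8
The largest bag has 3 vertices, giving width 2; this decomposition certifies tw(G) ≤ 2. For the lower bound, the 3 vertices {6, 8, 9} are pairwise adjacent, and any tree decomposition puts a clique entirely inside one bag — forcing width ≥ 2. Hence tw(G) = 2 exactly.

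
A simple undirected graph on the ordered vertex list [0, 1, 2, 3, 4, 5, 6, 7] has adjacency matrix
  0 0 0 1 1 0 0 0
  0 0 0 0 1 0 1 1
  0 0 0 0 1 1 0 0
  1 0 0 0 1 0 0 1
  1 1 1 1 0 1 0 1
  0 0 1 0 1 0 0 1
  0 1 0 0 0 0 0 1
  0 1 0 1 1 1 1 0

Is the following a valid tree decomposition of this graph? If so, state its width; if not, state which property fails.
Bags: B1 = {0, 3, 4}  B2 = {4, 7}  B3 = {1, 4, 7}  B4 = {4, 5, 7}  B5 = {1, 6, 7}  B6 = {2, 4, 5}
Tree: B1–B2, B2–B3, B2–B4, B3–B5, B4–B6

A tree decomposition must satisfy three properties: every vertex lies in some bag; for every edge, both endpoints lie together in some bag; and for every vertex, the bags containing it form a connected subtree. Here edge (3,7) lies in no bag, so the decomposition is invalid.

No — edge (3,7) lies in no bag.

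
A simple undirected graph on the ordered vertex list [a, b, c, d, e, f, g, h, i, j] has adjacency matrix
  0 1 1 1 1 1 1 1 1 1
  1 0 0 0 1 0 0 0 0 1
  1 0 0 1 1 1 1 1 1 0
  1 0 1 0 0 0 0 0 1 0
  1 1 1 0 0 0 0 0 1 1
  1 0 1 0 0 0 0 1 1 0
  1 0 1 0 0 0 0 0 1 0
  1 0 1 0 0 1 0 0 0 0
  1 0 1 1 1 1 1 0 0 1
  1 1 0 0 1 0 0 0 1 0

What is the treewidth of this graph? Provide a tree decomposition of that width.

Each bag holds 4 vertices, so the decomposition has width 3, which upper-bounds the treewidth. Conversely, {a, c, f, h} is a clique of size 4, and the vertices of any clique must share a bag in every tree decomposition; so some bag has ≥ 4 vertices and tw(G) ≥ 3. Therefore the treewidth is 3.

Treewidth 3.
One optimal decomposition is:
Bags: B1 = {a, c, f, i}  B2 = {a, c, g, i}  B3 = {a, c, e, i}  B4 = {a, e, i, j}  B5 = {a, c, f, h}  B6 = {a, b, e, j}  B7 = {a, c, d, i}
Tree: B1–B2, B2–B3, B3–B4, B1–B5, B4–B6, B1–B7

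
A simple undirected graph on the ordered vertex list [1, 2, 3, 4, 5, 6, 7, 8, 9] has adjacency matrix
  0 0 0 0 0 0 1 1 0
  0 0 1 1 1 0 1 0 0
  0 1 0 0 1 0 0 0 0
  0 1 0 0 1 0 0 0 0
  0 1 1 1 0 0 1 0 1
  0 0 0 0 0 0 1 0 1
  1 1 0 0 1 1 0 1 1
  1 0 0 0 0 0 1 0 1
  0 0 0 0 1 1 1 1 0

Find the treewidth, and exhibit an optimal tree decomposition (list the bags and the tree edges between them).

Every bag has size at most 3, so the width is 3 − 1 = 2 and tw(G) ≤ 2. For the lower bound, the 3 vertices {2, 3, 5} are pairwise adjacent, and any tree decomposition puts a clique entirely inside one bag — forcing width ≥ 2. Therefore the treewidth is 2.

Treewidth 2.
One optimal decomposition is:
Bags: B1 = {5, 7, 9}  B2 = {2, 5, 7}  B3 = {2, 3, 5}  B4 = {2, 4, 5}  B5 = {6, 7, 9}  B6 = {7, 8, 9}  B7 = {1, 7, 8}
Tree: B1–B2, B2–B3, B3–B4, B1–B5, B1–B6, B6–B7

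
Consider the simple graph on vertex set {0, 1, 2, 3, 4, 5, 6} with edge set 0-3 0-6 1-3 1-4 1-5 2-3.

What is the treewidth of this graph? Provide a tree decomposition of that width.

Each bag holds 2 vertices, so the decomposition has width 1, which upper-bounds the treewidth. Since G has at least one edge (e.g. 3–1), it is not an edgeless graph, so tw(G) ≥ 1. The upper and lower bounds meet at 1, so that is the treewidth.

Treewidth 1.
One such decomposition:
Bags: B1 = {1, 3}  B2 = {0, 3}  B3 = {2, 3}  B4 = {0, 6}  B5 = {1, 5}  B6 = {1, 4}
Tree: B1–B2, B1–B3, B2–B4, B1–B5, B5–B6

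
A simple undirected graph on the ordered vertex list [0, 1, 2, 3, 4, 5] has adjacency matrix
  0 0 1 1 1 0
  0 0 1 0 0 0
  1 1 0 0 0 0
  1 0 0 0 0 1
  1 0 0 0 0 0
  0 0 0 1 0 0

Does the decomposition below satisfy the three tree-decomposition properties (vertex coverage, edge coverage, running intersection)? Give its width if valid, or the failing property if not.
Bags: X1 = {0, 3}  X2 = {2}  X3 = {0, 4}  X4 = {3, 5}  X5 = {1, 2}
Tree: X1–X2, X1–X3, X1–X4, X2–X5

No — edge (0,2) lies in no bag.

A tree decomposition must satisfy three properties: every vertex lies in some bag; for every edge, both endpoints lie together in some bag; and for every vertex, the bags containing it form a connected subtree. Here edge (0,2) lies in no bag, so the decomposition is invalid.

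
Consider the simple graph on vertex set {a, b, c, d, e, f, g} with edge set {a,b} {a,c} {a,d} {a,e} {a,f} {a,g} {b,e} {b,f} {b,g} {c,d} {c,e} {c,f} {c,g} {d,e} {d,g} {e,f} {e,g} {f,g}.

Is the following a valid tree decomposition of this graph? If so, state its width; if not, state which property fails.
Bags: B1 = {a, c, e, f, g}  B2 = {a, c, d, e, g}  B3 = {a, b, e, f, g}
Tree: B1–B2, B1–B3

Every vertex of G appears in some bag (union = {a, b, c, d, e, f, g}); every edge is covered by a bag; and for each vertex v the set of bags containing v is connected in the bag tree. The decomposition is therefore valid. The largest bag has 5 vertices, so the width is 4.

Yes; width 4.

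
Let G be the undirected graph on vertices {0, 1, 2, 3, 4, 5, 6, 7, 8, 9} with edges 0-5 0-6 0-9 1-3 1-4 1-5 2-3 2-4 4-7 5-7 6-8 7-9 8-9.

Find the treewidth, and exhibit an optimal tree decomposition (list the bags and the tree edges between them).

Treewidth 2.
Bags: B1 = {6, 8, 9}  B2 = {0, 6, 9}  B3 = {0, 7, 9}  B4 = {0, 5, 7}  B5 = {4, 5, 7}  B6 = {1, 4, 5}  B7 = {1, 2, 4}  B8 = {1, 2, 3}
Tree: B1–B2, B2–B3, B3–B4, B4–B5, B5–B6, B6–B7, B7–B8

The largest bag has 3 vertices, giving width 2; this decomposition certifies tw(G) ≤ 2. For the lower bound, G contains the cycle 8–6–0–9–8, so G is not a forest; only forests have treewidth ≤ 1, hence tw(G) ≥ 2. Combining the bounds, tw(G) = 2.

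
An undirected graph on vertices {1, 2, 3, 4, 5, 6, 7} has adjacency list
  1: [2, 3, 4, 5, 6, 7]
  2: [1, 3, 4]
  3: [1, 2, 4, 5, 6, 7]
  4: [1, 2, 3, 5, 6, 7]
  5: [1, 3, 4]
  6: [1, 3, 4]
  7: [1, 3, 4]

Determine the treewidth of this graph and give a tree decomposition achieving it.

Each bag holds 4 vertices, so the decomposition has width 3, which upper-bounds the treewidth. Conversely, {1, 2, 3, 4} is a clique of size 4, and the vertices of any clique must share a bag in every tree decomposition; so some bag has ≥ 4 vertices and tw(G) ≥ 3. Combining the bounds, tw(G) = 3.

Treewidth 3.
One such decomposition:
Bags: B1 = {1, 3, 4, 7}  B2 = {1, 3, 4, 6}  B3 = {1, 2, 3, 4}  B4 = {1, 3, 4, 5}
Tree: B1–B2, B2–B3, B1–B4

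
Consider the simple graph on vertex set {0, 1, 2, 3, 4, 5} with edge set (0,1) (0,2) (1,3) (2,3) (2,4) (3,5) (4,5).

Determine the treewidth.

2

A width-2 tree decomposition is:
Bags: B1 = {3, 4, 5}  B2 = {2, 3, 4}  B3 = {1, 2, 3}  B4 = {0, 1, 2}
Tree: B1–B2, B2–B3, B3–B4
The largest bag has 3 vertices, giving width 2; this decomposition certifies tw(G) ≤ 2. The edges 5–4–2–3–5 form a cycle, so G is not a tree and its treewidth is at least 2. Combining the bounds, tw(G) = 2.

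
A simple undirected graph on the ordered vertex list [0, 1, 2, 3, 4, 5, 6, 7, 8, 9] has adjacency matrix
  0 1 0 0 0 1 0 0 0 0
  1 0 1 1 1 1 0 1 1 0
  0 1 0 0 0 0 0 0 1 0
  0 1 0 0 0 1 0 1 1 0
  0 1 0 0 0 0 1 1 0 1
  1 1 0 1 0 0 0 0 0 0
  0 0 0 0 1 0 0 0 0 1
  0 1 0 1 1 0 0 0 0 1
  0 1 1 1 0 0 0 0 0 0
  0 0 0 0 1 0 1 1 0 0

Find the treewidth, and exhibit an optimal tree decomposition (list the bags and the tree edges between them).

Treewidth 2.
Bags: B1 = {1, 4, 7}  B2 = {1, 3, 7}  B3 = {1, 3, 8}  B4 = {4, 7, 9}  B5 = {1, 3, 5}  B6 = {0, 1, 5}  B7 = {4, 6, 9}  B8 = {1, 2, 8}
Tree: B1–B2, B2–B3, B1–B4, B2–B5, B5–B6, B4–B7, B3–B8

The largest bag has 3 vertices, giving width 2; this decomposition certifies tw(G) ≤ 2. On the other hand G contains the 3-clique {0, 1, 5}. A clique must lie in a single bag of any decomposition, so no decomposition can have width below 2. Combining the bounds, tw(G) = 2.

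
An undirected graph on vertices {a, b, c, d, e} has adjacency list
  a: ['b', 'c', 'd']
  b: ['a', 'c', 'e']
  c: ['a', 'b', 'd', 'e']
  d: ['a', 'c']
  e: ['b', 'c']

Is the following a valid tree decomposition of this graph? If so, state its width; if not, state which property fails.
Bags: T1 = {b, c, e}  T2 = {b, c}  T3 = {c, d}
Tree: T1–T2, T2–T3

No — vertex a appears in no bag.

A tree decomposition must satisfy three properties: every vertex lies in some bag; for every edge, both endpoints lie together in some bag; and for every vertex, the bags containing it form a connected subtree. Here vertex a appears in no bag, so the decomposition is invalid.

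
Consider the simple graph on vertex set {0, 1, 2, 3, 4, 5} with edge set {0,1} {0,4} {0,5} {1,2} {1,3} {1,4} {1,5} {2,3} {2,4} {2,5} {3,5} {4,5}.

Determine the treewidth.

3

A width-3 tree decomposition is:
Bags: B1 = {1, 2, 4, 5}  B2 = {0, 1, 4, 5}  B3 = {1, 2, 3, 5}
Tree: B1–B2, B1–B3
The largest bag has 4 vertices, giving width 3; this decomposition certifies tw(G) ≤ 3. On the other hand G contains the 4-clique {0, 1, 4, 5}. A clique must lie in a single bag of any decomposition, so no decomposition can have width below 3. Hence tw(G) = 3 exactly.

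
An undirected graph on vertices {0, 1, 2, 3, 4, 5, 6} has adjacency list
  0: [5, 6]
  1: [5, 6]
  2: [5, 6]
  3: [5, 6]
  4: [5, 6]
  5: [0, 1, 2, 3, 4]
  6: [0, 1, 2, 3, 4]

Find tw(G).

A width-2 tree decomposition is:
Bags: B1 = {4, 5, 6}  B2 = {2, 5, 6}  B3 = {3, 5, 6}  B4 = {0, 5, 6}  B5 = {1, 5, 6}
Tree: B1–B2, B2–B3, B3–B4, B4–B5
Each bag holds 3 vertices, so the decomposition has width 2, which upper-bounds the treewidth. Since 6–4–5–2–6 is a cycle in G, G is not acyclic. Forests are exactly the graphs of treewidth ≤ 1, so tw(G) ≥ 2. Therefore the treewidth is 2.

2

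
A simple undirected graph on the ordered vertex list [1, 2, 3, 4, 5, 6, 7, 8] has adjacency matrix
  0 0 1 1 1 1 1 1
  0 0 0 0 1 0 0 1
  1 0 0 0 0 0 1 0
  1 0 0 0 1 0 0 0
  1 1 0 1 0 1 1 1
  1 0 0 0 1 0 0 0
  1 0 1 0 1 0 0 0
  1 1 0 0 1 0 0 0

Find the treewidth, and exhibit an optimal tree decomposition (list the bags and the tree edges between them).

Treewidth 2.
Bags: B1 = {2, 5, 8}  B2 = {1, 5, 8}  B3 = {1, 5, 7}  B4 = {1, 4, 5}  B5 = {1, 3, 7}  B6 = {1, 5, 6}
Tree: B1–B2, B2–B3, B2–B4, B3–B5, B3–B6

Every bag has size at most 3, so the width is 3 − 1 = 2 and tw(G) ≤ 2. For the lower bound, the 3 vertices {1, 3, 7} are pairwise adjacent, and any tree decomposition puts a clique entirely inside one bag — forcing width ≥ 2. Therefore the treewidth is 2.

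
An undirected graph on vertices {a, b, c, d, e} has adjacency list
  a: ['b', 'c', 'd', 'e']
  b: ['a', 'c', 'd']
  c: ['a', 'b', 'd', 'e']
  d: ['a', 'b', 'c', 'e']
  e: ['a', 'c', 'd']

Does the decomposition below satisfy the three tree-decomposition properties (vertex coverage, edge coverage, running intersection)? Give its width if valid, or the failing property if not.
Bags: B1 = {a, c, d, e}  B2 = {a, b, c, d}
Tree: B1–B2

Every vertex of G appears in some bag (union = {a, b, c, d, e}); every edge is covered by a bag; and for each vertex v the set of bags containing v is connected in the bag tree. The decomposition is therefore valid. The largest bag has 4 vertices, so the width is 3.

Yes; width 3.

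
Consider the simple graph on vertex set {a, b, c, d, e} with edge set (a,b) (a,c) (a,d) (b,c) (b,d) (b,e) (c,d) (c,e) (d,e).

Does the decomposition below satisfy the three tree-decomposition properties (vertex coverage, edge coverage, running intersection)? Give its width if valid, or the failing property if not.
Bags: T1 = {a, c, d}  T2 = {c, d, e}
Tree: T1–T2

No — vertex b appears in no bag.

A tree decomposition must satisfy three properties: every vertex lies in some bag; for every edge, both endpoints lie together in some bag; and for every vertex, the bags containing it form a connected subtree. Here vertex b appears in no bag, so the decomposition is invalid.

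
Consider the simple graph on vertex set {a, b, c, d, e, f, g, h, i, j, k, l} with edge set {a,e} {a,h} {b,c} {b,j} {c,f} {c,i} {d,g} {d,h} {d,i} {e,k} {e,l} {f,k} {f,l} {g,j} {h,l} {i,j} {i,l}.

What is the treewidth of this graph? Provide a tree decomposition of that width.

Every bag has size at most 4, so the width is 4 − 1 = 3 and tw(G) ≤ 3. For the lower bound: the 4 vertex sets {b,g,j}, {d}, {i}, {c,f,h,l} are disjoint, each induces a connected subgraph, and every pair is joined by at least one edge of G. Contracting each set to a single vertex therefore yields K_{4} as a minor, and since treewidth is minor-monotone, tw(G) ≥ tw(K_{4}) = 3. The upper and lower bounds meet at 3, so that is the treewidth.

Treewidth 3.
Bags: B1 = {b, d, g, j}  B2 = {b, d, i, j}  B3 = {b, c, d, i}  B4 = {c, d, h, i}  B5 = {c, h, i, l}  B6 = {c, f, h, l}  B7 = {a, f, h, l}  B8 = {a, e, f, l}  B9 = {a, e, f, k}
Tree: B1–B2, B2–B3, B3–B4, B4–B5, B5–B6, B6–B7, B7–B8, B8–B9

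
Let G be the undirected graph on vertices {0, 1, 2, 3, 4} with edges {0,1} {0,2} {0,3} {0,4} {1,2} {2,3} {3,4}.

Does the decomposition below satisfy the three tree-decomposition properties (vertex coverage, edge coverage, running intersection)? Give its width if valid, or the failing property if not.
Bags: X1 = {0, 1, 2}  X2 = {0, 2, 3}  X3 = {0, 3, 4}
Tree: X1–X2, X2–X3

Checking the three conditions: (i) the bags cover all of {0, 1, 2, 3, 4}; (ii) for each edge, some bag contains both endpoints; (iii) the bags containing any fixed vertex form a subtree. All hold, so the decomposition is valid with width 3 − 1 = 2.

Yes; width 2.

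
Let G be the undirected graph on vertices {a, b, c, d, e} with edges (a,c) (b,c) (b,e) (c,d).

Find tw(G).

A width-1 tree decomposition is:
Bags: B1 = {b, c}  B2 = {c, d}  B3 = {b, e}  B4 = {a, c}
Tree: B1–B2, B1–B3, B2–B4
The largest bag has 2 vertices, giving width 1; this decomposition certifies tw(G) ≤ 1. Any graph with an edge has treewidth ≥ 1, and G has the edge b–c. Hence tw(G) = 1 exactly.

1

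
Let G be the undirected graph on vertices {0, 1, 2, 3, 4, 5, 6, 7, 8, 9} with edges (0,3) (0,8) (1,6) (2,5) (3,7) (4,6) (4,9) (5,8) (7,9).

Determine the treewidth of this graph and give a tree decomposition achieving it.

Each bag holds 2 vertices, so the decomposition has width 1, which upper-bounds the treewidth. Any graph with an edge has treewidth ≥ 1, and G has the edge 1–6. Therefore the treewidth is 1.

Treewidth 1.
Bags: B1 = {1, 6}  B2 = {4, 6}  B3 = {4, 9}  B4 = {7, 9}  B5 = {3, 7}  B6 = {0, 3}  B7 = {0, 8}  B8 = {5, 8}  B9 = {2, 5}
Tree: B1–B2, B2–B3, B3–B4, B4–B5, B5–B6, B6–B7, B7–B8, B8–B9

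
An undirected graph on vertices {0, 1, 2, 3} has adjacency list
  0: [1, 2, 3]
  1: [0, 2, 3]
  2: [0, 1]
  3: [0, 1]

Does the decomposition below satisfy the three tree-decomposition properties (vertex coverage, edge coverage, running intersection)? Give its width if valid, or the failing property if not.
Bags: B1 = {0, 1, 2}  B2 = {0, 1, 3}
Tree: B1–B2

Yes; width 2.

Vertex coverage: the bags together contain {0, 1, 2, 3}, the full vertex set. Edge coverage: each edge of G has both endpoints in at least one bag. Running intersection: for every vertex, the bags containing it form a connected subtree. All three properties hold, so this is a valid tree decomposition of width max|bag| − 1 = 2, and hence tw(G) ≤ 2.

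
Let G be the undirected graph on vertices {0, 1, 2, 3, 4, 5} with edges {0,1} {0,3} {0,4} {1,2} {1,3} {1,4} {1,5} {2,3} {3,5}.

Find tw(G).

A width-2 tree decomposition is:
Bags: B1 = {1, 2, 3}  B2 = {1, 3, 5}  B3 = {0, 1, 3}  B4 = {0, 1, 4}
Tree: B1–B2, B2–B3, B3–B4
The largest bag has 3 vertices, giving width 2; this decomposition certifies tw(G) ≤ 2. Conversely, {0, 1, 3} is a clique of size 3, and the vertices of any clique must share a bag in every tree decomposition; so some bag has ≥ 3 vertices and tw(G) ≥ 2. Combining the bounds, tw(G) = 2.

2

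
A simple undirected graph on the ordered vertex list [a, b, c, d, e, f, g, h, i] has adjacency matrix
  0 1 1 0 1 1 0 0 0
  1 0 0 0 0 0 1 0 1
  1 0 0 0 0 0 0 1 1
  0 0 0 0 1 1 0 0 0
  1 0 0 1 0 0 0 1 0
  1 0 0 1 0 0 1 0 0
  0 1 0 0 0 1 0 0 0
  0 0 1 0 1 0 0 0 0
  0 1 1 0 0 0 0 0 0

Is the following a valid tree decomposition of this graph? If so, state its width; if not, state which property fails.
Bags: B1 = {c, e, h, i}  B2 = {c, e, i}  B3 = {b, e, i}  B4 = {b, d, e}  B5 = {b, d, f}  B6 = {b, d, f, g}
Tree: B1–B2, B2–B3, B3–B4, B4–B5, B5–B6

A tree decomposition must satisfy three properties: every vertex lies in some bag; for every edge, both endpoints lie together in some bag; and for every vertex, the bags containing it form a connected subtree. Here vertex a appears in no bag, so the decomposition is invalid.

No — vertex a appears in no bag.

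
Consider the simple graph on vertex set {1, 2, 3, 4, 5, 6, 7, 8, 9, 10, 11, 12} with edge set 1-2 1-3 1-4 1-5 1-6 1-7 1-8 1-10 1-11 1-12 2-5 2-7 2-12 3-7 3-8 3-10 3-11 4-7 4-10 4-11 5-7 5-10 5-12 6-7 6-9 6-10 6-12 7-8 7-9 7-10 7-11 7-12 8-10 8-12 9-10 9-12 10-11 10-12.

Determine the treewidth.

A width-4 tree decomposition is:
Bags: B1 = {1, 7, 8, 10, 12}  B2 = {1, 3, 7, 8, 10}  B3 = {1, 3, 7, 10, 11}  B4 = {1, 4, 7, 10, 11}  B5 = {1, 5, 7, 10, 12}  B6 = {1, 6, 7, 10, 12}  B7 = {1, 2, 5, 7, 12}  B8 = {6, 7, 9, 10, 12}
Tree: B1–B2, B2–B3, B3–B4, B1–B5, B1–B6, B5–B7, B6–B8
Every bag has size at most 5, so the width is 5 − 1 = 4 and tw(G) ≤ 4. Conversely, {1, 2, 5, 7, 12} is a clique of size 5, and the vertices of any clique must share a bag in every tree decomposition; so some bag has ≥ 5 vertices and tw(G) ≥ 4. Therefore the treewidth is 4.

4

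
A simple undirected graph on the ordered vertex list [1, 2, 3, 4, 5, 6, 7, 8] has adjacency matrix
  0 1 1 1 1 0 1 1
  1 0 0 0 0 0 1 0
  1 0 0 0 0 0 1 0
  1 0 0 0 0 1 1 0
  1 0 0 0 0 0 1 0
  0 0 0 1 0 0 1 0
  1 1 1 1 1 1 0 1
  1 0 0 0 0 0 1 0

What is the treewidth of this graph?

A width-2 tree decomposition is:
Bags: B1 = {1, 4, 7}  B2 = {1, 5, 7}  B3 = {4, 6, 7}  B4 = {1, 2, 7}  B5 = {1, 7, 8}  B6 = {1, 3, 7}
Tree: B1–B2, B1–B3, B2–B4, B2–B5, B5–B6
Every bag has size at most 3, so the width is 3 − 1 = 2 and tw(G) ≤ 2. For the lower bound, the 3 vertices {1, 2, 7} are pairwise adjacent, and any tree decomposition puts a clique entirely inside one bag — forcing width ≥ 2. Combining the bounds, tw(G) = 2.

2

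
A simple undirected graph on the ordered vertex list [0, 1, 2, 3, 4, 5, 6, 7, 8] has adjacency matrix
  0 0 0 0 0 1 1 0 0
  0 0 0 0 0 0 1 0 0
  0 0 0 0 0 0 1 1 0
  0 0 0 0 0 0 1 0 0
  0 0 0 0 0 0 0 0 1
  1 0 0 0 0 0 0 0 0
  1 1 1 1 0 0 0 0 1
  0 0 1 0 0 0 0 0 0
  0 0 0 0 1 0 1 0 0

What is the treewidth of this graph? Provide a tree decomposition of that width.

Treewidth 1.
One optimal decomposition is:
Bags: B1 = {2, 6}  B2 = {3, 6}  B3 = {6, 8}  B4 = {2, 7}  B5 = {0, 6}  B6 = {1, 6}  B7 = {0, 5}  B8 = {4, 8}
Tree: B1–B2, B1–B3, B1–B4, B3–B5, B1–B6, B5–B7, B3–B8

Every bag has size at most 2, so the width is 2 − 1 = 1 and tw(G) ≤ 1. Since G has at least one edge (e.g. 6–2), it is not an edgeless graph, so tw(G) ≥ 1. The upper and lower bounds meet at 1, so that is the treewidth.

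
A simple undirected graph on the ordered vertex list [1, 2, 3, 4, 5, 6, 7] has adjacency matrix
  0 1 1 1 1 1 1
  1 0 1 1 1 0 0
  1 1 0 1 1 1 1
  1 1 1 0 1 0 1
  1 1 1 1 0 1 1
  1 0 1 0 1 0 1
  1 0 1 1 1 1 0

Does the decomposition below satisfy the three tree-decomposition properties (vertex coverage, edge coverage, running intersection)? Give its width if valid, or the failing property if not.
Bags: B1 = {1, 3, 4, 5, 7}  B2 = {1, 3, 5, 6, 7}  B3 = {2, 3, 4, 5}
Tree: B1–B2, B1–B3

A tree decomposition must satisfy three properties: every vertex lies in some bag; for every edge, both endpoints lie together in some bag; and for every vertex, the bags containing it form a connected subtree. Here edge (1,2) lies in no bag, so the decomposition is invalid.

No — edge (1,2) lies in no bag.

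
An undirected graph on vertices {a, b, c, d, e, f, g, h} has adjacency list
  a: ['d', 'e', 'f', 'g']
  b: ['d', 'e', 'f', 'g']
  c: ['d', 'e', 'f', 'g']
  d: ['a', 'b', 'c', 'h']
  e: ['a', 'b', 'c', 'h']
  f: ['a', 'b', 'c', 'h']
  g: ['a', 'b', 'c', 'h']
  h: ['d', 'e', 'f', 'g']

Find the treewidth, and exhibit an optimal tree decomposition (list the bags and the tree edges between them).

The largest bag has 5 vertices, giving width 4; this decomposition certifies tw(G) ≤ 4. For the lower bound: the 5 vertex sets {c,g}, {a,e}, {b,d}, {h}, {f} are disjoint, each induces a connected subgraph, and every pair is joined by at least one edge of G. Contracting each set to a single vertex therefore yields K_{5} as a minor, and since treewidth is minor-monotone, tw(G) ≥ tw(K_{5}) = 4. Hence tw(G) = 4 exactly.

Treewidth 4.
Bags: B1 = {a, b, c, g, h}  B2 = {a, b, c, e, h}  B3 = {a, b, c, d, h}  B4 = {a, b, c, f, h}
Tree: B1–B2, B2–B3, B3–B4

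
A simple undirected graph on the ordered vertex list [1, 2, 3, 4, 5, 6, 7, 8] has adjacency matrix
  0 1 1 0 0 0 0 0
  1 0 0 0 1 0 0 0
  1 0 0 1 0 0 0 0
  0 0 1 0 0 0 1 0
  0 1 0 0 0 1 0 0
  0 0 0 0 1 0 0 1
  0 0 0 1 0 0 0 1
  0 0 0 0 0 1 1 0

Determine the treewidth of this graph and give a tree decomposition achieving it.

Every bag has size at most 3, so the width is 3 − 1 = 2 and tw(G) ≤ 2. For the lower bound, G contains the cycle 8–6–5–2–1–3–4–7–8, so G is not a forest; only forests have treewidth ≤ 1, hence tw(G) ≥ 2. The upper and lower bounds meet at 2, so that is the treewidth.

Treewidth 2.
One such decomposition:
Bags: B1 = {5, 6, 8}  B2 = {2, 5, 8}  B3 = {1, 2, 8}  B4 = {1, 3, 8}  B5 = {3, 4, 8}  B6 = {4, 7, 8}
Tree: B1–B2, B2–B3, B3–B4, B4–B5, B5–B6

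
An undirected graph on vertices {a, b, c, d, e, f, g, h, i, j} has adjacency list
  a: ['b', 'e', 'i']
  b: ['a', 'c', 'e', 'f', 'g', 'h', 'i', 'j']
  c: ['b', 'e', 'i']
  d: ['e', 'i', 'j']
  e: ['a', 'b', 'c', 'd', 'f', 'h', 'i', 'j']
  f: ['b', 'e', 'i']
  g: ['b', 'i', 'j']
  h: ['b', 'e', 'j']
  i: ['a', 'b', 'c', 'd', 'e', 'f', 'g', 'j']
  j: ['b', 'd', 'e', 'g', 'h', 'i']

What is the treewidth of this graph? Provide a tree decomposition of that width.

The largest bag has 4 vertices, giving width 3; this decomposition certifies tw(G) ≤ 3. On the other hand G contains the 4-clique {d, e, i, j}. A clique must lie in a single bag of any decomposition, so no decomposition can have width below 3. Therefore the treewidth is 3.

Treewidth 3.
One such decomposition:
Bags: B1 = {b, e, i, j}  B2 = {b, e, h, j}  B3 = {b, e, f, i}  B4 = {d, e, i, j}  B5 = {b, g, i, j}  B6 = {b, c, e, i}  B7 = {a, b, e, i}
Tree: B1–B2, B1–B3, B1–B4, B1–B5, B3–B6, B1–B7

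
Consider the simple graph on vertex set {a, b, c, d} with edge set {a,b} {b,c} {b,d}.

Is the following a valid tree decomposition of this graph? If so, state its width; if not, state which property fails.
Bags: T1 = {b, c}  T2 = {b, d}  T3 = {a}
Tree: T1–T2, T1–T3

No — edge (b,a) lies in no bag.

A tree decomposition must satisfy three properties: every vertex lies in some bag; for every edge, both endpoints lie together in some bag; and for every vertex, the bags containing it form a connected subtree. Here edge (b,a) lies in no bag, so the decomposition is invalid.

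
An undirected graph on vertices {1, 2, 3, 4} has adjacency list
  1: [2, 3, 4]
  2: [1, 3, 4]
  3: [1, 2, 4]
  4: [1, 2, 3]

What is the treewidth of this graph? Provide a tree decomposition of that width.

Treewidth 3.
One such decomposition:
Bags: B1 = {1, 2, 3, 4}
Tree: (single bag)

A single bag containing all 4 vertices is trivially a valid decomposition of width 3. On the other hand G contains the 4-clique {1, 2, 3, 4}. A clique must lie in a single bag of any decomposition, so no decomposition can have width below 3. The upper and lower bounds meet at 3, so that is the treewidth.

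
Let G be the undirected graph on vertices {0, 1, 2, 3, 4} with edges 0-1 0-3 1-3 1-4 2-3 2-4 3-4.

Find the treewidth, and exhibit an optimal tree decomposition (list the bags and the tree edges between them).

Every bag has size at most 3, so the width is 3 − 1 = 2 and tw(G) ≤ 2. On the other hand G contains the 3-clique {0, 1, 3}. A clique must lie in a single bag of any decomposition, so no decomposition can have width below 2. Combining the bounds, tw(G) = 2.

Treewidth 2.
Bags: B1 = {1, 3, 4}  B2 = {2, 3, 4}  B3 = {0, 1, 3}
Tree: B1–B2, B1–B3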